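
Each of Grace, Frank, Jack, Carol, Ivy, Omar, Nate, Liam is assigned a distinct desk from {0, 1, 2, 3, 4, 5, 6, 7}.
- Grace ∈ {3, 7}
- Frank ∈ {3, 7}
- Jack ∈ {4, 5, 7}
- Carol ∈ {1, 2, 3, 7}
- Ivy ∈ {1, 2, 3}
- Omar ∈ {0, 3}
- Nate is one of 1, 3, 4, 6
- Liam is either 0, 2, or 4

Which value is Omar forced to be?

0

Among the 8 variables, 5 fits only Jack (and all 8 values in {0, 1, 2, 3, 4, 5, 6, 7} must be used), so Jack = 5.
The 7 still-open variables together cover exactly {0, 1, 2, 3, 4, 6, 7} — 7 values for 7 variables — and 6 appears only in Nate's list, so Nate = 6.
Among the 6 still-open variables, 4 fits only Liam (and all 6 values in {0, 1, 2, 3, 4, 7} must be used), so Liam = 4.
The 5 still-open variables together cover exactly {0, 1, 2, 3, 7} — 5 values for 5 variables — and 0 appears only in Omar's list, so Omar = 0.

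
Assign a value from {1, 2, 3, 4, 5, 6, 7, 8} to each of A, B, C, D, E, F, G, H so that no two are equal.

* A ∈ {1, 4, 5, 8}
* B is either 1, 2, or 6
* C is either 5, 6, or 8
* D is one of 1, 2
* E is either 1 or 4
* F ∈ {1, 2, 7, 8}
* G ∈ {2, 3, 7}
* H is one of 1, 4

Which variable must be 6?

B

The 8 variables together cover exactly {1, 2, 3, 4, 5, 6, 7, 8} — 8 values for 8 variables — and 3 appears only in G's list, so G = 3.
The 7 still-open variables draw from only 7 values {1, 2, 4, 5, 6, 7, 8}, so each is used; only F can be 7, hence F = 7.
The 2 variables E and H are confined to {1, 4}, which locks those values in; drop them from A, B, D.
That leaves D = 2. Eliminate 2 elsewhere: B.
So 6 goes to B.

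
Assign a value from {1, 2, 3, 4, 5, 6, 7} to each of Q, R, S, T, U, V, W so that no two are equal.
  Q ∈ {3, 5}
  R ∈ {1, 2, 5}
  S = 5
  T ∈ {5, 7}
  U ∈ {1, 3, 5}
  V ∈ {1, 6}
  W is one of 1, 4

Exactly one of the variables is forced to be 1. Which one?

U

S has just one choice, so S = 5. Strike 5 from Q, R, T, U.
That leaves T = 7.
That leaves Q = 3. Eliminate 3 elsewhere: U.
So 1 goes to U.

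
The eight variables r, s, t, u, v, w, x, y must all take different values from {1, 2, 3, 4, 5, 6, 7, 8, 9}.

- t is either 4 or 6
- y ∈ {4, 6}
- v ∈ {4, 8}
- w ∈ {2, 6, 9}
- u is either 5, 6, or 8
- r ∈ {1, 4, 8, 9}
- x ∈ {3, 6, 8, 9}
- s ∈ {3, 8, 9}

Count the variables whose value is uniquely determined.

4

Among the 8 variables, 1 fits only r (and all 8 values in {1, 2, 3, 4, 5, 6, 8, 9} must be used), so r = 1.
The 7 still-open variables draw from only 7 values {2, 3, 4, 5, 6, 8, 9}, so each is used; only w can be 2, hence w = 2.
The 6 still-open variables draw from only 6 values {3, 4, 5, 6, 8, 9}, so each is used; only u can be 5, hence u = 5.
The 2 variables t and y are confined to {4, 6}, which locks those values in; drop them from v, x.
v has just one choice, so v = 8. So s, x can't be 8.
Determined: r=1, u=5, v=8, w=2. The other variables each still have more than one consistent value. That makes 4.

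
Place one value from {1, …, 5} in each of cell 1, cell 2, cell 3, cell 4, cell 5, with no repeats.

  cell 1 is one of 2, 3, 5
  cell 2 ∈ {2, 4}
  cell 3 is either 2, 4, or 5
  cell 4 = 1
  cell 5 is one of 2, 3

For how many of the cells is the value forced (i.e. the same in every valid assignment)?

cell 4 must be 1 (only option left).
Determined: cell 4=1. The other cells each still have more than one consistent value. That makes 1.

1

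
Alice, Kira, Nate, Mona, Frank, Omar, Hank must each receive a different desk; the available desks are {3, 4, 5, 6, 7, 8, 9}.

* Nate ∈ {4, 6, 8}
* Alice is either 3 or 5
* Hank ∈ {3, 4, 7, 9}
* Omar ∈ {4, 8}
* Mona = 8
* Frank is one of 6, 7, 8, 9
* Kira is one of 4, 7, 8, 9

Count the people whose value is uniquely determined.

Mona must be 8 (only option left). Strike 8 from Kira, Nate, Frank, Omar.
Omar has just one choice, so Omar = 4. So Kira, Nate, Hank can't be 4.
Nate's domain is down to {6}, so Nate = 6. Strike 6 from Frank.
The 4 still-open variables draw from only 4 values {3, 5, 7, 9}, so each is used; only Alice can be 5, hence Alice = 5.
The 3 still-open variables draw from only 3 values {3, 7, 9}, so each is used; only Hank can be 3, hence Hank = 3.
Determined: Alice=5, Nate=6, Mona=8, Omar=4, Hank=3. The other people each still have more than one consistent value. That makes 5.

5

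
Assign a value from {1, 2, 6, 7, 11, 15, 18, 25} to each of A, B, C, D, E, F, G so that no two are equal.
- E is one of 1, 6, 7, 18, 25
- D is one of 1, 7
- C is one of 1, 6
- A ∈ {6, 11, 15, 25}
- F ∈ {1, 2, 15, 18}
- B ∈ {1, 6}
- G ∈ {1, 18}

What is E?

B and C between them cover only {1, 6} — a naked pair. Remove those values from A, D, E, F, G.
That leaves D = 7. Remove 7 from E.
G must be 18 (only option left). Strike 18 from E, F.
So E = 25.

25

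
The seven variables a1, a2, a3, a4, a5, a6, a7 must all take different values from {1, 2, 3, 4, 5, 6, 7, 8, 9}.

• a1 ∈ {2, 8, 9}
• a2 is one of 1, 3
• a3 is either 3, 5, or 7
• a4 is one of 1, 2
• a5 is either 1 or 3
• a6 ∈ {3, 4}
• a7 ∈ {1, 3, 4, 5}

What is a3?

7

a2 and a5 between them cover only {1, 3} — a naked pair. Remove those values from a3, a4, a6, a7.
a4's domain is down to {2}, so a4 = 2. Strike 2 from a1.
That leaves a6 = 4. Remove 4 from a7.
a7 must be 5 (only option left). Eliminate 5 elsewhere: a3.
So a3 = 7.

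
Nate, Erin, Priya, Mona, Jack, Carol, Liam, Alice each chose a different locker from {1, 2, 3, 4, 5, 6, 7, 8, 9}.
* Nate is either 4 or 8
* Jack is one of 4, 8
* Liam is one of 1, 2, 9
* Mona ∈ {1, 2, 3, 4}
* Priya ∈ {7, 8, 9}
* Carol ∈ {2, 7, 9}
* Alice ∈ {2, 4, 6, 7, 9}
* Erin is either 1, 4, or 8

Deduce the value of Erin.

1

Among the 8 variables, 3 fits only Mona (and all 8 values in {1, 2, 3, 4, 6, 7, 8, 9} must be used), so Mona = 3.
The 7 still-open variables draw from only 7 values {1, 2, 4, 6, 7, 8, 9}, so each is used; only Alice can be 6, hence Alice = 6.
Nate and Jack share exactly the 2 values {4, 8}; by pigeonhole those values go to them, so strike 4, 8 from Erin, Priya.
So Erin = 1.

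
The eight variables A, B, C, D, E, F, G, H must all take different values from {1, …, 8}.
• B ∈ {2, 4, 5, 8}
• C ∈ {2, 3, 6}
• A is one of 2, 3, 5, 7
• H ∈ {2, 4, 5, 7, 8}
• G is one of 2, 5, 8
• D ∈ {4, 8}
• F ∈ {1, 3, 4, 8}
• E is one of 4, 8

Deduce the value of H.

The 8 variables together cover exactly {1, 2, 3, 4, 5, 6, 7, 8} — 8 values for 8 variables — and 1 appears only in F's list, so F = 1.
Among the 7 still-open variables, 6 fits only C (and all 7 values in {2, 3, 4, 5, 6, 7, 8} must be used), so C = 6.
The 6 still-open variables draw from only 6 values {2, 3, 4, 5, 7, 8}, so each is used; only A can be 3, hence A = 3.
The 5 still-open variables together cover exactly {2, 4, 5, 7, 8} — 5 values for 5 variables — and 7 appears only in H's list, so H = 7.

7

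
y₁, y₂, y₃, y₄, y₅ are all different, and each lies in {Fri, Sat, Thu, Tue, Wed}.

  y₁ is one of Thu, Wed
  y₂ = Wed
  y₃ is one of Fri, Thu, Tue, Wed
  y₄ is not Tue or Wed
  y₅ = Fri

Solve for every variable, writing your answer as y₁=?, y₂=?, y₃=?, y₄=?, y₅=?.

y₁=Thu, y₂=Wed, y₃=Tue, y₄=Sat, y₅=Fri

y₂ has just one choice, so y₂ = Wed. Eliminate Wed elsewhere: y₁, y₃.
y₅ must be Fri (only option left). Strike Fri from y₃, y₄.
That leaves y₁ = Thu. So y₃, y₄ can't be Thu.
That leaves y₃ = Tue.
y₄ must be Sat (only option left).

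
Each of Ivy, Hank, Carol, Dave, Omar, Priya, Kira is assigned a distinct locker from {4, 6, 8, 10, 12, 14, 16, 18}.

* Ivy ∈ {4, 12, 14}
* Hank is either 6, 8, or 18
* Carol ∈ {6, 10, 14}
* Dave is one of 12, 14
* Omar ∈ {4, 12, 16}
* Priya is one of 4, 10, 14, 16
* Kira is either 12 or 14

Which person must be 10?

Dave and Kira between them cover only {12, 14} — a naked pair. Remove those values from Ivy, Carol, Omar, Priya.
Ivy has just one choice, so Ivy = 4. Remove 4 from Omar, Priya.
Omar has just one choice, so Omar = 16. Remove 16 from Priya.
So 10 goes to Priya.

Priya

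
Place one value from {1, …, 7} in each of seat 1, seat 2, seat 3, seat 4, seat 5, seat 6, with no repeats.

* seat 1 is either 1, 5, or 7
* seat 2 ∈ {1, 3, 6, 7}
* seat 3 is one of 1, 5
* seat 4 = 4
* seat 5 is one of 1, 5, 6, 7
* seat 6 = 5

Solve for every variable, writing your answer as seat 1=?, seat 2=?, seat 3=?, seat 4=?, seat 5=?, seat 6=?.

seat 4's domain is down to {4}, so seat 4 = 4.
seat 6 must be 5 (only option left). Strike 5 from seat 1, seat 3, seat 5.
seat 3 must be 1 (only option left). Eliminate 1 elsewhere: seat 1, seat 2, seat 5.
seat 1 must be 7 (only option left). Eliminate 7 elsewhere: seat 2, seat 5.
seat 5 has just one choice, so seat 5 = 6. Remove 6 from seat 2.
seat 2 must be 3 (only option left).

seat 1=7, seat 2=3, seat 3=1, seat 4=4, seat 5=6, seat 6=5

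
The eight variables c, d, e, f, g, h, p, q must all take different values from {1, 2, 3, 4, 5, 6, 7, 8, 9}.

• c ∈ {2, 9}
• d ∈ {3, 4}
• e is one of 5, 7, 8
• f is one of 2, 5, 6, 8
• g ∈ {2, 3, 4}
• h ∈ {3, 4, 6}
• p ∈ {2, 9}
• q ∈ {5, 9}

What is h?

6

The 8 variables together cover exactly {2, 3, 4, 5, 6, 7, 8, 9} — 8 values for 8 variables — and 7 appears only in e's list, so e = 7.
The 7 still-open variables together cover exactly {2, 3, 4, 5, 6, 8, 9} — 7 values for 7 variables — and 8 appears only in f's list, so f = 8.
The 6 still-open variables together cover exactly {2, 3, 4, 5, 6, 9} — 6 values for 6 variables — and 5 appears only in q's list, so q = 5.
Among the 5 still-open variables, 6 fits only h (and all 5 values in {2, 3, 4, 6, 9} must be used), so h = 6.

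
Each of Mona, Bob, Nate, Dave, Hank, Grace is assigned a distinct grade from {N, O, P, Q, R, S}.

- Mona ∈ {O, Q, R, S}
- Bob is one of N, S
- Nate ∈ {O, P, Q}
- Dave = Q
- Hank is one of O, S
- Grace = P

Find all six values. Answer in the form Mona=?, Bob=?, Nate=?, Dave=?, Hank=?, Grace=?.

Mona=R, Bob=N, Nate=O, Dave=Q, Hank=S, Grace=P

Dave has just one choice, so Dave = Q. Strike Q from Mona, Nate.
Grace's domain is down to {P}, so Grace = P. Remove P from Nate.
That leaves Nate = O. So Mona, Hank can't be O.
Hank's domain is down to {S}, so Hank = S. So Mona, Bob can't be S.
Mona has just one choice, so Mona = R.
That leaves Bob = N.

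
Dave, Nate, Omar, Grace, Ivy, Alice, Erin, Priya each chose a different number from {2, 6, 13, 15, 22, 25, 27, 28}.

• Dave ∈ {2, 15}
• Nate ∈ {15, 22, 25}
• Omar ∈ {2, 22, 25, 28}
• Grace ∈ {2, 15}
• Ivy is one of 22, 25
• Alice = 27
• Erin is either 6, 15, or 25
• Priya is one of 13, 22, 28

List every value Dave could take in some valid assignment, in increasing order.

2, 15

Alice has just one choice, so Alice = 27.
The 7 still-open variables draw from only 7 values {2, 6, 13, 15, 22, 25, 28}, so each is used; only Erin can be 6, hence Erin = 6.
Among the 6 still-open variables, 13 fits only Priya (and all 6 values in {2, 13, 15, 22, 25, 28} must be used), so Priya = 13.
Among the 5 still-open variables, 28 fits only Omar (and all 5 values in {2, 15, 22, 25, 28} must be used), so Omar = 28.
Dave and Grace share exactly the 2 values {2, 15}; by pigeonhole those values go to them, so strike 2, 15 from Nate.
No further eliminations apply; Dave can still be any of 2, 15.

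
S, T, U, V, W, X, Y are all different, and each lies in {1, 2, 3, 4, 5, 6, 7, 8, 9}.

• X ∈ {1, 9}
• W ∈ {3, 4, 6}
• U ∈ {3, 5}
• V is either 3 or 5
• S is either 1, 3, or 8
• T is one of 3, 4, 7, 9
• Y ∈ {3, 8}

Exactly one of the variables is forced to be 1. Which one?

U and V share exactly the 2 values {3, 5}; by pigeonhole those values go to them, so strike 3, 5 from S, T, W, Y.
Y's domain is down to {8}, so Y = 8. Eliminate 8 elsewhere: S.
So 1 goes to S.

S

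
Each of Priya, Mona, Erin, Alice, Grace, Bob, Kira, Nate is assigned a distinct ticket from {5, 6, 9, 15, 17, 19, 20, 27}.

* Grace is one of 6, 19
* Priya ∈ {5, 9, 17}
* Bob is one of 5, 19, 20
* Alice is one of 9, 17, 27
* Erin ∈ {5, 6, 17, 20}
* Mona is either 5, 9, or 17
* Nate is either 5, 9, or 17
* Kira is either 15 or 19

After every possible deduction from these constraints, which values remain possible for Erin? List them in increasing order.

Among the 8 variables, 15 fits only Kira (and all 8 values in {5, 6, 9, 15, 17, 19, 20, 27} must be used), so Kira = 15.
The 7 still-open variables together cover exactly {5, 6, 9, 17, 19, 20, 27} — 7 values for 7 variables — and 27 appears only in Alice's list, so Alice = 27.
The 3 variables Priya, Mona, Nate are confined to {5, 9, 17}, which locks those values in; drop them from Erin, Bob.
No further eliminations apply; Erin can still be any of 6, 20.

6, 20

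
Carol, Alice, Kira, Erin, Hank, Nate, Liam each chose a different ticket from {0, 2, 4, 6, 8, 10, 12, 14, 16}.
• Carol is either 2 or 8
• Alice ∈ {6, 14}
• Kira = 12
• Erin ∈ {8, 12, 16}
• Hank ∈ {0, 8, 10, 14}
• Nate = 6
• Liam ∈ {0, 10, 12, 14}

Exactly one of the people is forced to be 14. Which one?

Alice

Kira must be 12 (only option left). So Erin, Liam can't be 12.
Nate's domain is down to {6}, so Nate = 6. Eliminate 6 elsewhere: Alice.
So 14 goes to Alice.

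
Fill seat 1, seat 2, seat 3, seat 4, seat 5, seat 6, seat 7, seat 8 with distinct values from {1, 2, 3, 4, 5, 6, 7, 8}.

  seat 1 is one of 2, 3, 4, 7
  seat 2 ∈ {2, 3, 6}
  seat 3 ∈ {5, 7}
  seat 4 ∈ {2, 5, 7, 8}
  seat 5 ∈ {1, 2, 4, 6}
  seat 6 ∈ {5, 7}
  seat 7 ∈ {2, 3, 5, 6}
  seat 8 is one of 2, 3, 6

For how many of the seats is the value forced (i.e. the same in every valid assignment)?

3

The 8 variables draw from only 8 values {1, 2, 3, 4, 5, 6, 7, 8}, so each is used; only seat 5 can be 1, hence seat 5 = 1.
The 7 still-open variables together cover exactly {2, 3, 4, 5, 6, 7, 8} — 7 values for 7 variables — and 4 appears only in seat 1's list, so seat 1 = 4.
Among the 6 still-open variables, 8 fits only seat 4 (and all 6 values in {2, 3, 5, 6, 7, 8} must be used), so seat 4 = 8.
seat 3 and seat 6 between them cover only {5, 7} — a naked pair. Remove those values from seat 7.
Determined: seat 1=4, seat 4=8, seat 5=1. The other seats each still have more than one consistent value. That makes 3.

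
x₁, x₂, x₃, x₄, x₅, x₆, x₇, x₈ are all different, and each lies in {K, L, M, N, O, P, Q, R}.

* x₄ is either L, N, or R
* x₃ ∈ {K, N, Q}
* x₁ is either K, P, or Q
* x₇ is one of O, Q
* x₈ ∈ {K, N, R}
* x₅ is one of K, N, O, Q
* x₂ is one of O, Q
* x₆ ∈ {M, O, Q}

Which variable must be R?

x₈

The 8 variables together cover exactly {K, L, M, N, O, P, Q, R} — 8 values for 8 variables — and L appears only in x₄'s list, so x₄ = L.
The 7 still-open variables draw from only 7 values {K, M, N, O, P, Q, R}, so each is used; only x₆ can be M, hence x₆ = M.
The 6 still-open variables draw from only 6 values {K, N, O, P, Q, R}, so each is used; only x₁ can be P, hence x₁ = P.
The 5 still-open variables draw from only 5 values {K, N, O, Q, R}, so each is used; only x₈ can be R, hence x₈ = R.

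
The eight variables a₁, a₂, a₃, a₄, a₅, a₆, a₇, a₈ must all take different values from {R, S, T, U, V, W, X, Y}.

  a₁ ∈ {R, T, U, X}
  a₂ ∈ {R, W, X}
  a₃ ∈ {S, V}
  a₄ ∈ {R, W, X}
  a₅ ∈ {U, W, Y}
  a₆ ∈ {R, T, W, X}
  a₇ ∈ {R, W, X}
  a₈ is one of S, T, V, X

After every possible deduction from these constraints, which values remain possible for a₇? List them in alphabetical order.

R, W, X

Among the 8 variables, Y fits only a₅ (and all 8 values in {R, S, T, U, V, W, X, Y} must be used), so a₅ = Y.
The 7 still-open variables together cover exactly {R, S, T, U, V, W, X} — 7 values for 7 variables — and U appears only in a₁'s list, so a₁ = U.
a₂, a₄, a₇ between them cover only {R, W, X} — a naked triple. Remove those values from a₆, a₈.
That leaves a₆ = T. Strike T from a₈.
No further eliminations apply; a₇ can still be any of R, W, X.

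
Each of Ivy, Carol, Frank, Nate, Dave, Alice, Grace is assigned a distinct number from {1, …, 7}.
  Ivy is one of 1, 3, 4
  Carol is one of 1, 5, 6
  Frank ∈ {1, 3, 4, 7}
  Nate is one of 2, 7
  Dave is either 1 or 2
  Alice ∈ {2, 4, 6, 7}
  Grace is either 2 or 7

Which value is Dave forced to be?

1

The 7 variables draw from only 7 values {1, 2, 3, 4, 5, 6, 7}, so each is used; only Carol can be 5, hence Carol = 5.
The 6 still-open variables together cover exactly {1, 2, 3, 4, 6, 7} — 6 values for 6 variables — and 6 appears only in Alice's list, so Alice = 6.
Nate and Grace share exactly the 2 values {2, 7}; by pigeonhole those values go to them, so strike 2, 7 from Frank, Dave.
So Dave = 1.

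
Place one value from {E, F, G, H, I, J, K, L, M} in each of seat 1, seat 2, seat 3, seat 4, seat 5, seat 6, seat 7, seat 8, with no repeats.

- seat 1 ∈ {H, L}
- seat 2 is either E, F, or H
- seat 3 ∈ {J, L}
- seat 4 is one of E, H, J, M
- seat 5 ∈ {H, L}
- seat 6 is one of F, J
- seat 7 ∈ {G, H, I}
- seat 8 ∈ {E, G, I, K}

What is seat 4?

The 2 variables seat 1 and seat 5 are confined to {H, L}, which locks those values in; drop them from seat 2, seat 3, seat 4, seat 7.
seat 3's domain is down to {J}, so seat 3 = J. Eliminate J elsewhere: seat 4, seat 6.
That leaves seat 6 = F. Eliminate F elsewhere: seat 2.
seat 2 has just one choice, so seat 2 = E. So seat 4, seat 8 can't be E.
So seat 4 = M.

M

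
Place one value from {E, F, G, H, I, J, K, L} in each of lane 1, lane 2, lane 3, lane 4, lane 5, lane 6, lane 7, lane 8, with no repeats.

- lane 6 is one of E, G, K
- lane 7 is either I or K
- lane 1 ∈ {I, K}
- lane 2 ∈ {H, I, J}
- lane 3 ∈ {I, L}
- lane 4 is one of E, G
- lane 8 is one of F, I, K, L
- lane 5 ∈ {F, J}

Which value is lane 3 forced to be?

L

The 8 variables draw from only 8 values {E, F, G, H, I, J, K, L}, so each is used; only lane 2 can be H, hence lane 2 = H.
The 7 still-open variables together cover exactly {E, F, G, I, J, K, L} — 7 values for 7 variables — and J appears only in lane 5's list, so lane 5 = J.
The 6 still-open variables together cover exactly {E, F, G, I, K, L} — 6 values for 6 variables — and F appears only in lane 8's list, so lane 8 = F.
Among the 5 still-open variables, L fits only lane 3 (and all 5 values in {E, G, I, K, L} must be used), so lane 3 = L.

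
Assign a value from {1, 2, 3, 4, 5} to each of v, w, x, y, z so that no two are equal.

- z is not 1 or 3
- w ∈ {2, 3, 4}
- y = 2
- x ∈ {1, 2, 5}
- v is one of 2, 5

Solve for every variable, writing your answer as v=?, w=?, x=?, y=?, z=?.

v=5, w=3, x=1, y=2, z=4

y has just one choice, so y = 2. Strike 2 from v, w, x, z.
v must be 5 (only option left). Eliminate 5 elsewhere: x, z.
x's domain is down to {1}, so x = 1.
That leaves z = 4. Strike 4 from w.
w must be 3 (only option left).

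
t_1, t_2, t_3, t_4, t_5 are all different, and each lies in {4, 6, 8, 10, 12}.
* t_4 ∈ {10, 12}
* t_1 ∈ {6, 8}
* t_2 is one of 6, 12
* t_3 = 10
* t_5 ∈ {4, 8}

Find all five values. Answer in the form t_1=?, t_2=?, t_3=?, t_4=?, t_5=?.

t_1=8, t_2=6, t_3=10, t_4=12, t_5=4

t_3 has just one choice, so t_3 = 10. Strike 10 from t_4.
t_4 has just one choice, so t_4 = 12. Remove 12 from t_2.
t_2 must be 6 (only option left). Eliminate 6 elsewhere: t_1.
t_1's domain is down to {8}, so t_1 = 8. Strike 8 from t_5.
That leaves t_5 = 4.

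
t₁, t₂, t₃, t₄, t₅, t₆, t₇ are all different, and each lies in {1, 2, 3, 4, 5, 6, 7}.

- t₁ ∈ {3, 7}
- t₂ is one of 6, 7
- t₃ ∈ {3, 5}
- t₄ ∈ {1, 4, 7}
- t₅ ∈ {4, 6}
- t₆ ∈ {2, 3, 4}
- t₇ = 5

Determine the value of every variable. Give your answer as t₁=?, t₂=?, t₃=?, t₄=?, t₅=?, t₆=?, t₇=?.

t₇ must be 5 (only option left). So t₃ can't be 5.
That leaves t₃ = 3. Strike 3 from t₁, t₆.
t₁'s domain is down to {7}, so t₁ = 7. Remove 7 from t₂, t₄.
t₂ must be 6 (only option left). Strike 6 from t₅.
That leaves t₅ = 4. Remove 4 from t₄, t₆.
t₆'s domain is down to {2}, so t₆ = 2.
t₄ has just one choice, so t₄ = 1.

t₁=7, t₂=6, t₃=3, t₄=1, t₅=4, t₆=2, t₇=5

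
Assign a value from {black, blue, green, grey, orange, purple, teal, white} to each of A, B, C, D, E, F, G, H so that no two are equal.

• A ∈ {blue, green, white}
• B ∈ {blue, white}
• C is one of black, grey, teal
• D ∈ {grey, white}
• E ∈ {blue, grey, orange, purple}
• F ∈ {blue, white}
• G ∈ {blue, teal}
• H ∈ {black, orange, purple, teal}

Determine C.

Among the 8 variables, green fits only A (and all 8 values in {black, blue, green, grey, orange, purple, teal, white} must be used), so A = green.
B and F share exactly the 2 values {blue, white}; by pigeonhole those values go to them, so strike blue, white from D, E, G.
That leaves D = grey. Strike grey from C, E.
G has just one choice, so G = teal. Eliminate teal elsewhere: C, H.
So C = black.

black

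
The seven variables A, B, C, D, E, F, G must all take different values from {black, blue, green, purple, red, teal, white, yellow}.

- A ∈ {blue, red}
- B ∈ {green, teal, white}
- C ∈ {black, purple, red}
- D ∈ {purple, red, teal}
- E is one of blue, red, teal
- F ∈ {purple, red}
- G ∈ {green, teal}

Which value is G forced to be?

green

The 7 variables draw from only 7 values {black, blue, green, purple, red, teal, white}, so each is used; only C can be black, hence C = black.
Among the 6 still-open variables, white fits only B (and all 6 values in {blue, green, purple, red, teal, white} must be used), so B = white.
Among the 5 still-open variables, green fits only G (and all 5 values in {blue, green, purple, red, teal} must be used), so G = green.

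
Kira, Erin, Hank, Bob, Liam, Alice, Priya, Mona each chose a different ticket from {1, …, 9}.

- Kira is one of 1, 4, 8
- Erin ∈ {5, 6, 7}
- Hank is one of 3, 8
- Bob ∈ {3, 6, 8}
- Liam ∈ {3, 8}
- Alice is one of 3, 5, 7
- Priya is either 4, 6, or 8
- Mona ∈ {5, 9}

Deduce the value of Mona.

Among the 8 variables, 1 fits only Kira (and all 8 values in {1, 3, 4, 5, 6, 7, 8, 9} must be used), so Kira = 1.
Among the 7 still-open variables, 4 fits only Priya (and all 7 values in {3, 4, 5, 6, 7, 8, 9} must be used), so Priya = 4.
Among the 6 still-open variables, 9 fits only Mona (and all 6 values in {3, 5, 6, 7, 8, 9} must be used), so Mona = 9.

9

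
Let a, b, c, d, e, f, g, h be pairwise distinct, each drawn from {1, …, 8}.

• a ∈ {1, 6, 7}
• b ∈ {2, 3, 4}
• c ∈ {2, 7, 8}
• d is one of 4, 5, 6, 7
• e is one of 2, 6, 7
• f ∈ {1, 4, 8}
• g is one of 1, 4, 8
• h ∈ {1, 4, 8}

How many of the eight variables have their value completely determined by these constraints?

The 8 variables draw from only 8 values {1, 2, 3, 4, 5, 6, 7, 8}, so each is used; only b can be 3, hence b = 3.
The 7 still-open variables draw from only 7 values {1, 2, 4, 5, 6, 7, 8}, so each is used; only d can be 5, hence d = 5.
The 3 variables f, g, h are confined to {1, 4, 8}, which locks those values in; drop them from a, c.
Determined: b=3, d=5. The other variables each still have more than one consistent value. That makes 2.

2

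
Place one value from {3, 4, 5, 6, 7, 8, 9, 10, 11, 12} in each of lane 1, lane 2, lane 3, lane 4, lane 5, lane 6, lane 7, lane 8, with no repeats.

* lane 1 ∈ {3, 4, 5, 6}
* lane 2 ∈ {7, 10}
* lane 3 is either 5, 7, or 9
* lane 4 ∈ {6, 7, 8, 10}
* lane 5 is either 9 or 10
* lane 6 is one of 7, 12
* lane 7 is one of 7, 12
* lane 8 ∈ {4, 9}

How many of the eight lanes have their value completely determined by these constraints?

The 2 variables lane 6 and lane 7 are confined to {7, 12}, which locks those values in; drop them from lane 2, lane 3, lane 4.
lane 2 has just one choice, so lane 2 = 10. Eliminate 10 elsewhere: lane 4, lane 5.
lane 5's domain is down to {9}, so lane 5 = 9. Remove 9 from lane 3, lane 8.
lane 8 must be 4 (only option left). So lane 1 can't be 4.
lane 3 must be 5 (only option left). Eliminate 5 elsewhere: lane 1.
Determined: lane 2=10, lane 3=5, lane 5=9, lane 8=4. The other lanes each still have more than one consistent value. That makes 4.

4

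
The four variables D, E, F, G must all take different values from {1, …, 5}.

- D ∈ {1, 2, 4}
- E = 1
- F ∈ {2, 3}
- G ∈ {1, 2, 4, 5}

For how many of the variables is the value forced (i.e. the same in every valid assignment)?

E must be 1 (only option left). Eliminate 1 elsewhere: D, G.
Determined: E=1. The other variables each still have more than one consistent value. That makes 1.

1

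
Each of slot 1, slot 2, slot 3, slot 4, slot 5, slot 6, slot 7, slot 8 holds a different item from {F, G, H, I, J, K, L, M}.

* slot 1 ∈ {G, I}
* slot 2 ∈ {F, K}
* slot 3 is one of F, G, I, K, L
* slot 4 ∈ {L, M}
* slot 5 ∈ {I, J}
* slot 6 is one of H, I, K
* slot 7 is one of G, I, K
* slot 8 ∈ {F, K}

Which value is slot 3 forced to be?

The 8 variables draw from only 8 values {F, G, H, I, J, K, L, M}, so each is used; only slot 6 can be H, hence slot 6 = H.
The 7 still-open variables draw from only 7 values {F, G, I, J, K, L, M}, so each is used; only slot 5 can be J, hence slot 5 = J.
The 6 still-open variables draw from only 6 values {F, G, I, K, L, M}, so each is used; only slot 4 can be M, hence slot 4 = M.
Among the 5 still-open variables, L fits only slot 3 (and all 5 values in {F, G, I, K, L} must be used), so slot 3 = L.

L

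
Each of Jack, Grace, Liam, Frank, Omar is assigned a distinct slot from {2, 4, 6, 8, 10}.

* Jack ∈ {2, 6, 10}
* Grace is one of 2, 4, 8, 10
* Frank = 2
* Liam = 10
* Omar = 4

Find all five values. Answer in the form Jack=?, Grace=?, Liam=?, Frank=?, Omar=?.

Liam has just one choice, so Liam = 10. Strike 10 from Jack, Grace.
Frank's domain is down to {2}, so Frank = 2. Strike 2 from Jack, Grace.
That leaves Omar = 4. Remove 4 from Grace.
That leaves Jack = 6.
Grace has just one choice, so Grace = 8.

Jack=6, Grace=8, Liam=10, Frank=2, Omar=4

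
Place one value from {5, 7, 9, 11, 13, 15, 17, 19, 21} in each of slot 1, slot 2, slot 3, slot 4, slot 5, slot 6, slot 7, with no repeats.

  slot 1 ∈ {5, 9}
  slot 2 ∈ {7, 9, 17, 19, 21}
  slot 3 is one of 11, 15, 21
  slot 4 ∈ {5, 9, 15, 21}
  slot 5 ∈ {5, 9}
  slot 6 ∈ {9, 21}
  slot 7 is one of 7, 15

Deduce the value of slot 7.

slot 1 and slot 5 between them cover only {5, 9} — a naked pair. Remove those values from slot 2, slot 4, slot 6.
slot 6's domain is down to {21}, so slot 6 = 21. Eliminate 21 elsewhere: slot 2, slot 3, slot 4.
slot 4 must be 15 (only option left). Strike 15 from slot 3, slot 7.
So slot 7 = 7.

7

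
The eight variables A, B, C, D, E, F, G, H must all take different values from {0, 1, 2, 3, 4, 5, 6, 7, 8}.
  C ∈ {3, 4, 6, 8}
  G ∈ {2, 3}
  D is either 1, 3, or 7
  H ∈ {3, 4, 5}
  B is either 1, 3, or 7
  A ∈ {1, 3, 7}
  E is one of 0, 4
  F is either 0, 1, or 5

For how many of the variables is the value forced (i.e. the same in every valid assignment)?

1

The 3 variables A, B, D are confined to {1, 3, 7}, which locks those values in; drop them from C, F, G, H.
G must be 2 (only option left).
E, F, H share exactly the 3 values {0, 4, 5}; by pigeonhole those values go to them, so strike 0, 4, 5 from C.
Determined: G=2. The other variables each still have more than one consistent value. That makes 1.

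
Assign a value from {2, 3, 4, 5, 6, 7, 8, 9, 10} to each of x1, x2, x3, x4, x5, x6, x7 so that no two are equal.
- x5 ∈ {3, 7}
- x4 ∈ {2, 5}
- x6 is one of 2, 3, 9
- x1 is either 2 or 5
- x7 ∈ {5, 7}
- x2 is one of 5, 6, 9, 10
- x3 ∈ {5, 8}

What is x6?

x1 and x4 share exactly the 2 values {2, 5}; by pigeonhole those values go to them, so strike 2, 5 from x2, x3, x6, x7.
x3 must be 8 (only option left).
x7 has just one choice, so x7 = 7. Remove 7 from x5.
x5's domain is down to {3}, so x5 = 3. Remove 3 from x6.
So x6 = 9.

9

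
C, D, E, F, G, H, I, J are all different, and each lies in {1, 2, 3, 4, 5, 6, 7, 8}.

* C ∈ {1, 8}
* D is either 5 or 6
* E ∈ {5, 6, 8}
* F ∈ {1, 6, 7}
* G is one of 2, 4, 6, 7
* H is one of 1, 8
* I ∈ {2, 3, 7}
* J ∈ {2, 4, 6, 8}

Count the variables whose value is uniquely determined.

Among the 8 variables, 3 fits only I (and all 8 values in {1, 2, 3, 4, 5, 6, 7, 8} must be used), so I = 3.
C and H share exactly the 2 values {1, 8}; by pigeonhole those values go to them, so strike 1, 8 from E, F, J.
D and E share exactly the 2 values {5, 6}; by pigeonhole those values go to them, so strike 5, 6 from F, G, J.
F has just one choice, so F = 7. So G can't be 7.
Determined: F=7, I=3. The other variables each still have more than one consistent value. That makes 2.

2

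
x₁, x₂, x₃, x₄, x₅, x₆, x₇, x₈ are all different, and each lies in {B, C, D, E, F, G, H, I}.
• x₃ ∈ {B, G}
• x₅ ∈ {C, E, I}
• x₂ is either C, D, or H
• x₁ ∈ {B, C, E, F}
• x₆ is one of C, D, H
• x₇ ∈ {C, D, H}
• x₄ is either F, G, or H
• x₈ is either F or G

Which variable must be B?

x₃

Among the 8 variables, I fits only x₅ (and all 8 values in {B, C, D, E, F, G, H, I} must be used), so x₅ = I.
Among the 7 still-open variables, E fits only x₁ (and all 7 values in {B, C, D, E, F, G, H} must be used), so x₁ = E.
Among the 6 still-open variables, B fits only x₃ (and all 6 values in {B, C, D, F, G, H} must be used), so x₃ = B.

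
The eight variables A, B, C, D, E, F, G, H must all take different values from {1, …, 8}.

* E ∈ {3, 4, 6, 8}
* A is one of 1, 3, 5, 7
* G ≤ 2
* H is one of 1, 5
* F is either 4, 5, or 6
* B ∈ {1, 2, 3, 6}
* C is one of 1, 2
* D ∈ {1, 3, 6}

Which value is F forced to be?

The 8 variables together cover exactly {1, 2, 3, 4, 5, 6, 7, 8} — 8 values for 8 variables — and 7 appears only in A's list, so A = 7.
The 7 still-open variables together cover exactly {1, 2, 3, 4, 5, 6, 8} — 7 values for 7 variables — and 8 appears only in E's list, so E = 8.
The 6 still-open variables together cover exactly {1, 2, 3, 4, 5, 6} — 6 values for 6 variables — and 4 appears only in F's list, so F = 4.

4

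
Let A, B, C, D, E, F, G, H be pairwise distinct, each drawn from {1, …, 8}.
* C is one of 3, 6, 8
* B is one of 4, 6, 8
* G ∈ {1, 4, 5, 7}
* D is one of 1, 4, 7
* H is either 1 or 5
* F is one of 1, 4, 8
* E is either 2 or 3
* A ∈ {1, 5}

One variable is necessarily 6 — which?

The 8 variables draw from only 8 values {1, 2, 3, 4, 5, 6, 7, 8}, so each is used; only E can be 2, hence E = 2.
The 7 still-open variables draw from only 7 values {1, 3, 4, 5, 6, 7, 8}, so each is used; only C can be 3, hence C = 3.
The 6 still-open variables draw from only 6 values {1, 4, 5, 6, 7, 8}, so each is used; only B can be 6, hence B = 6.

B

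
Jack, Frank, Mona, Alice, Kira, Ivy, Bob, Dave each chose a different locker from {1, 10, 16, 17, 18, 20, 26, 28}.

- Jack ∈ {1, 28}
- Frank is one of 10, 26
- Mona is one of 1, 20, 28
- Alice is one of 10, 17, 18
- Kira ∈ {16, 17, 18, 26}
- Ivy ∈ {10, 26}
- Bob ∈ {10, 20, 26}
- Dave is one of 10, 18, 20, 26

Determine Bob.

The 8 variables draw from only 8 values {1, 10, 16, 17, 18, 20, 26, 28}, so each is used; only Kira can be 16, hence Kira = 16.
The 7 still-open variables together cover exactly {1, 10, 17, 18, 20, 26, 28} — 7 values for 7 variables — and 17 appears only in Alice's list, so Alice = 17.
The 6 still-open variables together cover exactly {1, 10, 18, 20, 26, 28} — 6 values for 6 variables — and 18 appears only in Dave's list, so Dave = 18.
The 2 variables Frank and Ivy are confined to {10, 26}, which locks those values in; drop them from Bob.
So Bob = 20.

20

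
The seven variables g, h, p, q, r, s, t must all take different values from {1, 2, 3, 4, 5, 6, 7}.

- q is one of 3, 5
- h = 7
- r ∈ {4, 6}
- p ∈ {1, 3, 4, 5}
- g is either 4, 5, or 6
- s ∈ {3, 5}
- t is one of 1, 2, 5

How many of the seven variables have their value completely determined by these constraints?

3

h's domain is down to {7}, so h = 7.
The 6 still-open variables draw from only 6 values {1, 2, 3, 4, 5, 6}, so each is used; only t can be 2, hence t = 2.
The 5 still-open variables draw from only 5 values {1, 3, 4, 5, 6}, so each is used; only p can be 1, hence p = 1.
q and s share exactly the 2 values {3, 5}; by pigeonhole those values go to them, so strike 3, 5 from g.
Determined: h=7, p=1, t=2. The other variables each still have more than one consistent value. That makes 3.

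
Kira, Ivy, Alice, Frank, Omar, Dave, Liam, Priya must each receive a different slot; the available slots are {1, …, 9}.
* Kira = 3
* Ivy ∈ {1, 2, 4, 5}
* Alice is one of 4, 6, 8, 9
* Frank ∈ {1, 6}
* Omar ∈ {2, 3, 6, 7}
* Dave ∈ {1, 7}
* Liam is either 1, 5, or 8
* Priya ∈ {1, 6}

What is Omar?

2

Kira has just one choice, so Kira = 3. Strike 3 from Omar.
Frank and Priya share exactly the 2 values {1, 6}; by pigeonhole those values go to them, so strike 1, 6 from Ivy, Alice, Omar, Dave, Liam.
That leaves Dave = 7. Strike 7 from Omar.
So Omar = 2.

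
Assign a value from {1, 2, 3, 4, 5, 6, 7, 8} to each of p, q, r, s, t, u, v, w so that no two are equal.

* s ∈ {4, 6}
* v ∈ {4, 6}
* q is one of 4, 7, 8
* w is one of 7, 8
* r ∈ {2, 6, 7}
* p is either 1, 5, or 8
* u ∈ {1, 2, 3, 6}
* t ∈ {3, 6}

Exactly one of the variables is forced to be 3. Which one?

The 8 variables together cover exactly {1, 2, 3, 4, 5, 6, 7, 8} — 8 values for 8 variables — and 5 appears only in p's list, so p = 5.
The 7 still-open variables draw from only 7 values {1, 2, 3, 4, 6, 7, 8}, so each is used; only u can be 1, hence u = 1.
The 6 still-open variables together cover exactly {2, 3, 4, 6, 7, 8} — 6 values for 6 variables — and 2 appears only in r's list, so r = 2.
The 5 still-open variables draw from only 5 values {3, 4, 6, 7, 8}, so each is used; only t can be 3, hence t = 3.

t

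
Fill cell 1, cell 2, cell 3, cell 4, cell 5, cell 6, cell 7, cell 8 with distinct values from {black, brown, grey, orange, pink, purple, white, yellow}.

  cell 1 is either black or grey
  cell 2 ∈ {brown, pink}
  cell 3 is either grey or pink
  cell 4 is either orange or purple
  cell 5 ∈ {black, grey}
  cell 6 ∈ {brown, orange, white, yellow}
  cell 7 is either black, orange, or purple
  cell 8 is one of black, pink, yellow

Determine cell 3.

Among the 8 variables, white fits only cell 6 (and all 8 values in {black, brown, grey, orange, pink, purple, white, yellow} must be used), so cell 6 = white.
The 7 still-open variables draw from only 7 values {black, brown, grey, orange, pink, purple, yellow}, so each is used; only cell 2 can be brown, hence cell 2 = brown.
Among the 6 still-open variables, yellow fits only cell 8 (and all 6 values in {black, grey, orange, pink, purple, yellow} must be used), so cell 8 = yellow.
The 5 still-open variables together cover exactly {black, grey, orange, pink, purple} — 5 values for 5 variables — and pink appears only in cell 3's list, so cell 3 = pink.

pink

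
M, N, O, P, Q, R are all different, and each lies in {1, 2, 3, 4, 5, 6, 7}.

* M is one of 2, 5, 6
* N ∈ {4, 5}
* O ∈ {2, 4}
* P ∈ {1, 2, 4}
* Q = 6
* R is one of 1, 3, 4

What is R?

3

Q's domain is down to {6}, so Q = 6. Strike 6 from M.
Among the 5 still-open variables, 3 fits only R (and all 5 values in {1, 2, 3, 4, 5} must be used), so R = 3.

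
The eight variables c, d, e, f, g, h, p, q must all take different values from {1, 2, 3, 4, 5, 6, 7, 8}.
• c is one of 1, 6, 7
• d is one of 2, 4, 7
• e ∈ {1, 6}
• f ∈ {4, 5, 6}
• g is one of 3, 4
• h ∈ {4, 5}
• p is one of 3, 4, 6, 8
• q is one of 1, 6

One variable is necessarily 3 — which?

The 8 variables together cover exactly {1, 2, 3, 4, 5, 6, 7, 8} — 8 values for 8 variables — and 2 appears only in d's list, so d = 2.
Among the 7 still-open variables, 7 fits only c (and all 7 values in {1, 3, 4, 5, 6, 7, 8} must be used), so c = 7.
Among the 6 still-open variables, 8 fits only p (and all 6 values in {1, 3, 4, 5, 6, 8} must be used), so p = 8.
The 5 still-open variables together cover exactly {1, 3, 4, 5, 6} — 5 values for 5 variables — and 3 appears only in g's list, so g = 3.

g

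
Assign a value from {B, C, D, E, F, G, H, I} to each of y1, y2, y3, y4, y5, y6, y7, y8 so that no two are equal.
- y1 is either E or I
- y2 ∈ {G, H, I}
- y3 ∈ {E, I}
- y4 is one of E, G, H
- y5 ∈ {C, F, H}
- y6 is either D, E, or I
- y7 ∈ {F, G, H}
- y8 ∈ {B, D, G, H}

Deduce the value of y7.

F

The 8 variables together cover exactly {B, C, D, E, F, G, H, I} — 8 values for 8 variables — and B appears only in y8's list, so y8 = B.
The 7 still-open variables together cover exactly {C, D, E, F, G, H, I} — 7 values for 7 variables — and C appears only in y5's list, so y5 = C.
The 6 still-open variables together cover exactly {D, E, F, G, H, I} — 6 values for 6 variables — and D appears only in y6's list, so y6 = D.
The 5 still-open variables draw from only 5 values {E, F, G, H, I}, so each is used; only y7 can be F, hence y7 = F.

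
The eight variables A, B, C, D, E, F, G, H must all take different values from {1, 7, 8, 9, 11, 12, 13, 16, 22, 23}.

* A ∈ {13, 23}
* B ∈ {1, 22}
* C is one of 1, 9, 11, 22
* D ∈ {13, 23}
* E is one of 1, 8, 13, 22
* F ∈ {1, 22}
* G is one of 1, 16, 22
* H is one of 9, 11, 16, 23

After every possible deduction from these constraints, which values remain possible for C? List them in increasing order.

9, 11

The 8 variables together cover exactly {1, 8, 9, 11, 13, 16, 22, 23} — 8 values for 8 variables — and 8 appears only in E's list, so E = 8.
The 2 variables A and D are confined to {13, 23}, which locks those values in; drop them from H.
B and F between them cover only {1, 22} — a naked pair. Remove those values from C, G.
G must be 16 (only option left). Eliminate 16 elsewhere: H.
No further eliminations apply; C can still be any of 9, 11.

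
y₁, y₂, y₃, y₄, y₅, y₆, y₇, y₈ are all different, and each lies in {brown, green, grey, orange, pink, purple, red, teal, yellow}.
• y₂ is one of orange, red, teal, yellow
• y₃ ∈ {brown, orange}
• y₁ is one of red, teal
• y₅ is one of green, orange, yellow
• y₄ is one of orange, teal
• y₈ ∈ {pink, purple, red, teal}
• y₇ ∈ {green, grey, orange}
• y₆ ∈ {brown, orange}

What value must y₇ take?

grey

The 2 variables y₃ and y₆ are confined to {brown, orange}, which locks those values in; drop them from y₂, y₄, y₅, y₇.
y₄ has just one choice, so y₄ = teal. Strike teal from y₁, y₂, y₈.
y₁'s domain is down to {red}, so y₁ = red. Remove red from y₂, y₈.
y₂ must be yellow (only option left). Eliminate yellow elsewhere: y₅.
y₅ must be green (only option left). Eliminate green elsewhere: y₇.
So y₇ = grey.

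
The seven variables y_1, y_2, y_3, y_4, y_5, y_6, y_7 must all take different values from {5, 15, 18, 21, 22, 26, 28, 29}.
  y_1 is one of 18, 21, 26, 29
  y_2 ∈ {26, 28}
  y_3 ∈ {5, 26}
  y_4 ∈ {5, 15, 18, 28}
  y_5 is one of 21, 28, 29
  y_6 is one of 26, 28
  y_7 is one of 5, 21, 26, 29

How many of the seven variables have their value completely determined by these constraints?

3

The 7 variables draw from only 7 values {5, 15, 18, 21, 26, 28, 29}, so each is used; only y_4 can be 15, hence y_4 = 15.
The 6 still-open variables draw from only 6 values {5, 18, 21, 26, 28, 29}, so each is used; only y_1 can be 18, hence y_1 = 18.
y_2 and y_6 between them cover only {26, 28} — a naked pair. Remove those values from y_3, y_5, y_7.
y_3 has just one choice, so y_3 = 5. Remove 5 from y_7.
Determined: y_1=18, y_3=5, y_4=15. The other variables each still have more than one consistent value. That makes 3.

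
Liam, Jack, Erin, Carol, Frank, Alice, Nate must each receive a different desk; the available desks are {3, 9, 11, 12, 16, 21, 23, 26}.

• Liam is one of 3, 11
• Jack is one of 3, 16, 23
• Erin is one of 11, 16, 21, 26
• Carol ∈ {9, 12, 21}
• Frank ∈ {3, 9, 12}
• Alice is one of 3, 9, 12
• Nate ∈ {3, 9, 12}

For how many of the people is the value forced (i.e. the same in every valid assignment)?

The 3 variables Frank, Alice, Nate are confined to {3, 9, 12}, which locks those values in; drop them from Liam, Jack, Carol.
Liam's domain is down to {11}, so Liam = 11. Eliminate 11 elsewhere: Erin.
Carol has just one choice, so Carol = 21. Remove 21 from Erin.
Determined: Liam=11, Carol=21. The other people each still have more than one consistent value. That makes 2.

2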